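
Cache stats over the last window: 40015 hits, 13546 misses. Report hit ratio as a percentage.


Formula: hit rate = hits / (hits + misses) * 100
hit rate = 40015 / (40015 + 13546) * 100
hit rate = 40015 / 53561 * 100
hit rate = 74.71%

74.71%


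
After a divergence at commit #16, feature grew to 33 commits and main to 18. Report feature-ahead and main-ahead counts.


Common ancestor: commit #16
feature commits after divergence: 33 - 16 = 17
main commits after divergence: 18 - 16 = 2
feature is 17 commits ahead of main
main is 2 commits ahead of feature

feature ahead: 17, main ahead: 2


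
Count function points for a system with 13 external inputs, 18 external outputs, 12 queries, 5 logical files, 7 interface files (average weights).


UFP = EI*4 + EO*5 + EQ*4 + ILF*10 + EIF*7
UFP = 13*4 + 18*5 + 12*4 + 5*10 + 7*7
UFP = 52 + 90 + 48 + 50 + 49
UFP = 289

289


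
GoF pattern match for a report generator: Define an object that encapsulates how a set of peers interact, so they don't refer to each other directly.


This matches the Mediator pattern

Mediator


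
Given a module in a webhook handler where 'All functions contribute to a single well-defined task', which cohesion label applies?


Reasoning: Best: single purpose
Type: Functional cohesion

Functional cohesion


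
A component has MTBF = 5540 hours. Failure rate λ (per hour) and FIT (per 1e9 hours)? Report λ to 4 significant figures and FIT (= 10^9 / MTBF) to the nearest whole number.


Formula: λ = 1 / MTBF; FIT = λ × 1e9 = 1e9 / MTBF
λ = 1 / 5540 ≈ 1.805e-04 failures/hour
FIT = 1e9 / 5540 ≈ 180505 failures per 1e9 hours (nearest whole number)

λ = 1.805e-04 /h, FIT = 180505


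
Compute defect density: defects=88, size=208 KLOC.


Defect density = defects / KLOC
Defect density = 88 / 208
Defect density = 0.423 defects/KLOC

0.423 defects/KLOC


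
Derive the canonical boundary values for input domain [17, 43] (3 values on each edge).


Range: [17, 43]
Boundaries: just below min, min, min+1, max-1, max, just above max
Values: [16, 17, 18, 42, 43, 44]

[16, 17, 18, 42, 43, 44]


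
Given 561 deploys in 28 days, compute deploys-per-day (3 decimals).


Formula: deployments per day = releases / days
= 561 / 28
= 20.036 deploys/day
(equivalently, 140.25 deploys/week)

20.036 deploys/day


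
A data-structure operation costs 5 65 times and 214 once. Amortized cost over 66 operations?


Formula: Amortized cost = Total cost / Operations
Total cost = (65 * 5) + (1 * 214)
Total cost = 325 + 214 = 539
Amortized = 539 / 66 = 8.1667

8.1667


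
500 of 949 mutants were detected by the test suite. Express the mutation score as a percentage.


Mutation score = killed / total * 100
Mutation score = 500 / 949 * 100
Mutation score = 52.69%

52.69%


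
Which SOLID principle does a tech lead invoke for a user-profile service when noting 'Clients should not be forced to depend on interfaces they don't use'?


This describes the Interface Segregation Principle (ISP)

Interface Segregation Principle (ISP)


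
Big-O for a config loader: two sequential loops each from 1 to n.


Reasoning: sequential dominates: O(n) + O(n) = O(n)
Complexity: O(n)

O(n)


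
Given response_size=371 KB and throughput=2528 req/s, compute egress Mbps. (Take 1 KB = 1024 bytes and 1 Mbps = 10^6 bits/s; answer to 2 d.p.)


Formula: Mbps = payload_bytes * RPS * 8 / 1e6
Payload per request = 371 KB = 371 * 1024 = 379904 bytes
Total bytes/sec = 379904 * 2528 = 960397312
Total bits/sec = 960397312 * 8 = 7683178496
Mbps = 7683178496 / 1e6 = 7683.18

7683.18 Mbps


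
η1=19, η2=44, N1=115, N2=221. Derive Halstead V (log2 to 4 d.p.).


Formula: V = N * log2(η), where N = N1 + N2 and η = η1 + η2
η = 19 + 44 = 63
N = 115 + 221 = 336
log2(63) ≈ 5.9773
V = 336 * 5.9773 = 2008.37

2008.37


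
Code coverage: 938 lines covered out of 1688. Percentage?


Coverage = covered / total * 100
Coverage = 938 / 1688 * 100
Coverage = 55.57%

55.57%


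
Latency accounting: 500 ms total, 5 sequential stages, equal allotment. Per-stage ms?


Formula: per_stage = total_budget / stages
per_stage = 500 / 5
per_stage = 100.0 ms

100.0 ms


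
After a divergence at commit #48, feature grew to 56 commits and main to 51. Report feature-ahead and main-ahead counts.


Common ancestor: commit #48
feature commits after divergence: 56 - 48 = 8
main commits after divergence: 51 - 48 = 3
feature is 8 commits ahead of main
main is 3 commits ahead of feature

feature ahead: 8, main ahead: 3


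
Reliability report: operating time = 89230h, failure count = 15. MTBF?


Formula: MTBF = Total operating time / Number of failures
MTBF = 89230 / 15
MTBF = 5948.67 hours

5948.67 hours


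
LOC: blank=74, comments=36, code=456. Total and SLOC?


Total LOC = blank + comment + code
Total LOC = 74 + 36 + 456 = 566
SLOC (source only) = code = 456

Total LOC: 566, SLOC: 456


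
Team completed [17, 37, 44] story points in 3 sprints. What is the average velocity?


Formula: Avg velocity = Total points / Number of sprints
Points: [17, 37, 44]
Sum = 17 + 37 + 44 = 98
Avg velocity = 98 / 3 = 32.67 points/sprint

32.67 points/sprint


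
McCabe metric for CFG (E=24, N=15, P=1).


Formula: V(G) = E - N + 2P
V(G) = 24 - 15 + 2*1
V(G) = 9 + 2
V(G) = 11

11


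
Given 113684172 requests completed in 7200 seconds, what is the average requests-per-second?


Formula: throughput = requests / seconds
throughput = 113684172 / 7200
throughput = 15789.47 requests/second

15789.47 requests/second


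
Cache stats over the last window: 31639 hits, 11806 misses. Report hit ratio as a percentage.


Formula: hit rate = hits / (hits + misses) * 100
hit rate = 31639 / (31639 + 11806) * 100
hit rate = 31639 / 43445 * 100
hit rate = 72.83%

72.83%


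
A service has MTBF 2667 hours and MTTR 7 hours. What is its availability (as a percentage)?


Availability = MTBF / (MTBF + MTTR)
Availability = 2667 / (2667 + 7)
Availability = 2667 / 2674
Availability = 99.7382%

99.7382%


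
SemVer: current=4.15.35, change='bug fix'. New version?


Current: 4.15.35
Change category: 'bug fix' → patch bump
SemVer rule: patch bump → increment PATCH (MAJOR and MINOR unchanged)
New: 4.15.36

4.15.36


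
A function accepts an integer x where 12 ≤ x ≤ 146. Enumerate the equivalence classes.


Valid range: [12, 146]
Class 1: x < 12 — invalid
Class 2: 12 ≤ x ≤ 146 — valid
Class 3: x > 146 — invalid
Total equivalence classes: 3

3 equivalence classes


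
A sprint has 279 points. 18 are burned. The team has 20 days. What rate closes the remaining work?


Formula: Required rate = Remaining points / Days left
Remaining = 279 - 18 = 261 points
Required rate = 261 / 20 = 13.05 points/day

13.05 points/day


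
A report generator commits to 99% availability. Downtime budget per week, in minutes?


Formula: allowed downtime = period * (100 - SLA) / 100
Period (week) = 10080 minutes
Unavailability fraction = (100 - 99.0) / 100
Allowed downtime = 10080 * (100 - 99.0) / 100
Allowed downtime = 100.8 minutes

100.8 minutes


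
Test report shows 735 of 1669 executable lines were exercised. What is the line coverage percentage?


Coverage = covered / total * 100
Coverage = 735 / 1669 * 100
Coverage = 44.04%

44.04%


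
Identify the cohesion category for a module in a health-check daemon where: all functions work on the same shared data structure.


Reasoning: Functions share data
Type: Communicational cohesion

Communicational cohesion


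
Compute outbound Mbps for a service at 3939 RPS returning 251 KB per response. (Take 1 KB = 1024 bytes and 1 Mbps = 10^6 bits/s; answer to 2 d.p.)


Formula: Mbps = payload_bytes * RPS * 8 / 1e6
Payload per request = 251 KB = 251 * 1024 = 257024 bytes
Total bytes/sec = 257024 * 3939 = 1012417536
Total bits/sec = 1012417536 * 8 = 8099340288
Mbps = 8099340288 / 1e6 = 8099.34

8099.34 Mbps


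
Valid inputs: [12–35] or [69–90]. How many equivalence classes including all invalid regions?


Valid ranges: [12,35] and [69,90]
Class 1: x < 12 — invalid
Class 2: 12 ≤ x ≤ 35 — valid
Class 3: 35 < x < 69 — invalid (gap between ranges)
Class 4: 69 ≤ x ≤ 90 — valid
Class 5: x > 90 — invalid
Total equivalence classes: 5

5 equivalence classes


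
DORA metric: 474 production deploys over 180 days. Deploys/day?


Formula: deployments per day = releases / days
= 474 / 180
= 2.633 deploys/day
(equivalently, 18.43 deploys/week)

2.633 deploys/day


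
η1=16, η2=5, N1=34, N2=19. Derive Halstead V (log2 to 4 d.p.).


Formula: V = N * log2(η), where N = N1 + N2 and η = η1 + η2
η = 16 + 5 = 21
N = 34 + 19 = 53
log2(21) ≈ 4.3923
V = 53 * 4.3923 = 232.79

232.79


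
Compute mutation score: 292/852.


Mutation score = killed / total * 100
Mutation score = 292 / 852 * 100
Mutation score = 34.27%

34.27%


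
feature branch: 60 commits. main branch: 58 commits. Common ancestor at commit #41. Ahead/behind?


Common ancestor: commit #41
feature commits after divergence: 60 - 41 = 19
main commits after divergence: 58 - 41 = 17
feature is 19 commits ahead of main
main is 17 commits ahead of feature

feature ahead: 19, main ahead: 17


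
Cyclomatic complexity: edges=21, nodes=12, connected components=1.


Formula: V(G) = E - N + 2P
V(G) = 21 - 12 + 2*1
V(G) = 9 + 2
V(G) = 11

11


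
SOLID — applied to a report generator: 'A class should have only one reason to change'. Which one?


This describes the Single Responsibility Principle (SRP)

Single Responsibility Principle (SRP)


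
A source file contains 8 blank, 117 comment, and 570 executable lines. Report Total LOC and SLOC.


Total LOC = blank + comment + code
Total LOC = 8 + 117 + 570 = 695
SLOC (source only) = code = 570

Total LOC: 695, SLOC: 570


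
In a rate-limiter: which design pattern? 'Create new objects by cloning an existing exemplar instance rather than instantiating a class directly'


This matches the Prototype pattern

Prototype


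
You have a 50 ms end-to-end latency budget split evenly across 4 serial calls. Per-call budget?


Formula: per_stage = total_budget / stages
per_stage = 50 / 4
per_stage = 12.5 ms

12.5 ms


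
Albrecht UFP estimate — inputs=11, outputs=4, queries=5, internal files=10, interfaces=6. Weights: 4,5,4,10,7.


UFP = EI*4 + EO*5 + EQ*4 + ILF*10 + EIF*7
UFP = 11*4 + 4*5 + 5*4 + 10*10 + 6*7
UFP = 44 + 20 + 20 + 100 + 42
UFP = 226

226


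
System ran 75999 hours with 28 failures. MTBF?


Formula: MTBF = Total operating time / Number of failures
MTBF = 75999 / 28
MTBF = 2714.25 hours

2714.25 hours


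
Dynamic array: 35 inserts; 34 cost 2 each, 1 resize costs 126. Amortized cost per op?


Formula: Amortized cost = Total cost / Operations
Total cost = (34 * 2) + (1 * 126)
Total cost = 68 + 126 = 194
Amortized = 194 / 35 = 5.5429

5.5429


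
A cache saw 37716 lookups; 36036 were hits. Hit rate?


Formula: hit rate = hits / (hits + misses) * 100
hit rate = 36036 / (36036 + 1680) * 100
hit rate = 36036 / 37716 * 100
hit rate = 95.55%

95.55%


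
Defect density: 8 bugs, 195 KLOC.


Defect density = defects / KLOC
Defect density = 8 / 195
Defect density = 0.041 defects/KLOC

0.041 defects/KLOC


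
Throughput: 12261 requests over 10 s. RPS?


Formula: throughput = requests / seconds
throughput = 12261 / 10
throughput = 1226.1 requests/second

1226.1 requests/second


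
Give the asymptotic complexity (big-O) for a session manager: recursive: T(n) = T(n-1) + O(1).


Reasoning: linear recursion with constant work per frame
Complexity: O(n)

O(n)


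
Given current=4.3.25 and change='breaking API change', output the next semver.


Current: 4.3.25
Change category: 'breaking API change' → major bump
SemVer rule: major bump → increment MAJOR, reset MINOR and PATCH to 0
New: 5.0.0

5.0.0


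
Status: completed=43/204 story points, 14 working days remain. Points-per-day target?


Formula: Required rate = Remaining points / Days left
Remaining = 204 - 43 = 161 points
Required rate = 161 / 14 = 11.5 points/day

11.5 points/day


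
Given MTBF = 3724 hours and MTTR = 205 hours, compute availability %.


Availability = MTBF / (MTBF + MTTR)
Availability = 3724 / (3724 + 205)
Availability = 3724 / 3929
Availability = 94.7824%

94.7824%


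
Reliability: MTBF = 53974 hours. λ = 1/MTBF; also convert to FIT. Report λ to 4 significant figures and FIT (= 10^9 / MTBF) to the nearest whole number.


Formula: λ = 1 / MTBF; FIT = λ × 1e9 = 1e9 / MTBF
λ = 1 / 53974 ≈ 1.853e-05 failures/hour
FIT = 1e9 / 53974 ≈ 18527 failures per 1e9 hours (nearest whole number)

λ = 1.853e-05 /h, FIT = 18527


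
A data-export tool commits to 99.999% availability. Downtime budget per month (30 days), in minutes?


Formula: allowed downtime = period * (100 - SLA) / 100
Period (month (30 days)) = 43200 minutes
Unavailability fraction = (100 - 99.999) / 100
Allowed downtime = 43200 * (100 - 99.999) / 100
Allowed downtime = 0.432 minutes

0.432 minutes


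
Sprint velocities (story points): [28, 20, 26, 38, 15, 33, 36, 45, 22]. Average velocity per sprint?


Formula: Avg velocity = Total points / Number of sprints
Points: [28, 20, 26, 38, 15, 33, 36, 45, 22]
Sum = 28 + 20 + 26 + 38 + 15 + 33 + 36 + 45 + 22 = 263
Avg velocity = 263 / 9 = 29.22 points/sprint

29.22 points/sprint


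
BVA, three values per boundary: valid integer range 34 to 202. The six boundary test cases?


Range: [34, 202]
Boundaries: just below min, min, min+1, max-1, max, just above max
Values: [33, 34, 35, 201, 202, 203]

[33, 34, 35, 201, 202, 203]


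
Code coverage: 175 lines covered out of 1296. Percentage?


Coverage = covered / total * 100
Coverage = 175 / 1296 * 100
Coverage = 13.5%

13.5%


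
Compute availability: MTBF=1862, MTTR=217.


Availability = MTBF / (MTBF + MTTR)
Availability = 1862 / (1862 + 217)
Availability = 1862 / 2079
Availability = 89.5623%

89.5623%


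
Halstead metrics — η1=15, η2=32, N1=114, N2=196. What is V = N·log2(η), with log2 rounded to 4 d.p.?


Formula: V = N * log2(η), where N = N1 + N2 and η = η1 + η2
η = 15 + 32 = 47
N = 114 + 196 = 310
log2(47) ≈ 5.5546
V = 310 * 5.5546 = 1721.93

1721.93


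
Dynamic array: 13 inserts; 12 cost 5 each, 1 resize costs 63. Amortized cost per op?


Formula: Amortized cost = Total cost / Operations
Total cost = (12 * 5) + (1 * 63)
Total cost = 60 + 63 = 123
Amortized = 123 / 13 = 9.4615

9.4615


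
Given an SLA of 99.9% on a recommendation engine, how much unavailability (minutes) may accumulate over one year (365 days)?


Formula: allowed downtime = period * (100 - SLA) / 100
Period (year (365 days)) = 525600 minutes
Unavailability fraction = (100 - 99.9) / 100
Allowed downtime = 525600 * (100 - 99.9) / 100
Allowed downtime = 525.6 minutes

525.6 minutes


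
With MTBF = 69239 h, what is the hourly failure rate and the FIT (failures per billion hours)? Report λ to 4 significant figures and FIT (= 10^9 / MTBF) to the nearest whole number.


Formula: λ = 1 / MTBF; FIT = λ × 1e9 = 1e9 / MTBF
λ = 1 / 69239 ≈ 1.444e-05 failures/hour
FIT = 1e9 / 69239 ≈ 14443 failures per 1e9 hours (nearest whole number)

λ = 1.444e-05 /h, FIT = 14443


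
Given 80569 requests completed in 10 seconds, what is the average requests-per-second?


Formula: throughput = requests / seconds
throughput = 80569 / 10
throughput = 8056.9 requests/second

8056.9 requests/second


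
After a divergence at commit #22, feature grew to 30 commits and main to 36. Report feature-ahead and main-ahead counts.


Common ancestor: commit #22
feature commits after divergence: 30 - 22 = 8
main commits after divergence: 36 - 22 = 14
feature is 8 commits ahead of main
main is 14 commits ahead of feature

feature ahead: 8, main ahead: 14


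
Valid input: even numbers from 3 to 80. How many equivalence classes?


Constraint: even integers in [3, 80]
Class 1: x < 3 — out-of-range invalid
Class 2: x in [3,80] but odd — wrong type invalid
Class 3: x in [3,80] and even — valid
Class 4: x > 80 — out-of-range invalid
Total equivalence classes: 4

4 equivalence classes


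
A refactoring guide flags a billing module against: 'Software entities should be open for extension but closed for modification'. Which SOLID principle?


This describes the Open/Closed Principle (OCP)

Open/Closed Principle (OCP)


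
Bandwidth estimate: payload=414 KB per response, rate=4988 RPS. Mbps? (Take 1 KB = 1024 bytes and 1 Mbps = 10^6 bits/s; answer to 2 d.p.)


Formula: Mbps = payload_bytes * RPS * 8 / 1e6
Payload per request = 414 KB = 414 * 1024 = 423936 bytes
Total bytes/sec = 423936 * 4988 = 2114592768
Total bits/sec = 2114592768 * 8 = 16916742144
Mbps = 16916742144 / 1e6 = 16916.74

16916.74 Mbps


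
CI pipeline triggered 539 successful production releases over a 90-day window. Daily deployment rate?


Formula: deployments per day = releases / days
= 539 / 90
= 5.989 deploys/day
(equivalently, 41.92 deploys/week)

5.989 deploys/day


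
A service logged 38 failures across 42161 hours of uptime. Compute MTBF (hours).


Formula: MTBF = Total operating time / Number of failures
MTBF = 42161 / 38
MTBF = 1109.5 hours

1109.5 hours


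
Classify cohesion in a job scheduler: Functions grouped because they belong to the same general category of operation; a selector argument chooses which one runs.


Reasoning: Grouped by category of activity, not by data or sequence
Type: Logical cohesion

Logical cohesion


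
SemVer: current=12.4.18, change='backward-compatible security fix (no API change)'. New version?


Current: 12.4.18
Change category: 'backward-compatible security fix (no API change)' → patch bump
SemVer rule: patch bump → increment PATCH (MAJOR and MINOR unchanged)
New: 12.4.19

12.4.19


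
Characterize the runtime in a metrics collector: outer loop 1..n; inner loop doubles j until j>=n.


Reasoning: linear outer times logarithmic inner
Complexity: O(n log n)

O(n log n)


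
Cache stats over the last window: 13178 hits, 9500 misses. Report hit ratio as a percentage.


Formula: hit rate = hits / (hits + misses) * 100
hit rate = 13178 / (13178 + 9500) * 100
hit rate = 13178 / 22678 * 100
hit rate = 58.11%

58.11%


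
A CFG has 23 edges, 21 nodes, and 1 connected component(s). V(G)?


Formula: V(G) = E - N + 2P
V(G) = 23 - 21 + 2*1
V(G) = 2 + 2
V(G) = 4

4


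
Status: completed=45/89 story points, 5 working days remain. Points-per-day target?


Formula: Required rate = Remaining points / Days left
Remaining = 89 - 45 = 44 points
Required rate = 44 / 5 = 8.8 points/day

8.8 points/day


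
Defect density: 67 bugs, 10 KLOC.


Defect density = defects / KLOC
Defect density = 67 / 10
Defect density = 6.7 defects/KLOC

6.7 defects/KLOC


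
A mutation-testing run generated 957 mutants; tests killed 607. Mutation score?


Mutation score = killed / total * 100
Mutation score = 607 / 957 * 100
Mutation score = 63.43%

63.43%


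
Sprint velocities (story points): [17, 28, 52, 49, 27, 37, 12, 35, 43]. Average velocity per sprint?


Formula: Avg velocity = Total points / Number of sprints
Points: [17, 28, 52, 49, 27, 37, 12, 35, 43]
Sum = 17 + 28 + 52 + 49 + 27 + 37 + 12 + 35 + 43 = 300
Avg velocity = 300 / 9 = 33.33 points/sprint

33.33 points/sprint


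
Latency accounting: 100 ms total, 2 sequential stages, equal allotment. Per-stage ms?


Formula: per_stage = total_budget / stages
per_stage = 100 / 2
per_stage = 50.0 ms

50.0 ms


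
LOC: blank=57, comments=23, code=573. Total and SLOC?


Total LOC = blank + comment + code
Total LOC = 57 + 23 + 573 = 653
SLOC (source only) = code = 573

Total LOC: 653, SLOC: 573


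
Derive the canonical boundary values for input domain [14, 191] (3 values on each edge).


Range: [14, 191]
Boundaries: just below min, min, min+1, max-1, max, just above max
Values: [13, 14, 15, 190, 191, 192]

[13, 14, 15, 190, 191, 192]


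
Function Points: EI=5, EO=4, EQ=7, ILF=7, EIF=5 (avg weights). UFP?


UFP = EI*4 + EO*5 + EQ*4 + ILF*10 + EIF*7
UFP = 5*4 + 4*5 + 7*4 + 7*10 + 5*7
UFP = 20 + 20 + 28 + 70 + 35
UFP = 173

173


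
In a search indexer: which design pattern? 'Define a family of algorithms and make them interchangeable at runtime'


This matches the Strategy pattern

Strategy


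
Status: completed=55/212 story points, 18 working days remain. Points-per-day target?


Formula: Required rate = Remaining points / Days left
Remaining = 212 - 55 = 157 points
Required rate = 157 / 18 = 8.72 points/day

8.72 points/day


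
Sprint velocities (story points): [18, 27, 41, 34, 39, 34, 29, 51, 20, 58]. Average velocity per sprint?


Formula: Avg velocity = Total points / Number of sprints
Points: [18, 27, 41, 34, 39, 34, 29, 51, 20, 58]
Sum = 18 + 27 + 41 + 34 + 39 + 34 + 29 + 51 + 20 + 58 = 351
Avg velocity = 351 / 10 = 35.1 points/sprint

35.1 points/sprint


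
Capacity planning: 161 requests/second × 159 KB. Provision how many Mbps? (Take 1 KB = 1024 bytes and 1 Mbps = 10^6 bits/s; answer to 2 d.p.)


Formula: Mbps = payload_bytes * RPS * 8 / 1e6
Payload per request = 159 KB = 159 * 1024 = 162816 bytes
Total bytes/sec = 162816 * 161 = 26213376
Total bits/sec = 26213376 * 8 = 209707008
Mbps = 209707008 / 1e6 = 209.71

209.71 Mbps


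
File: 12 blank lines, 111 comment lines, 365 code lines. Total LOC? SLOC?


Total LOC = blank + comment + code
Total LOC = 12 + 111 + 365 = 488
SLOC (source only) = code = 365

Total LOC: 488, SLOC: 365


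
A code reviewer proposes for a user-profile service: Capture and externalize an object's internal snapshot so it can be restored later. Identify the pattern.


This matches the Memento pattern

Memento


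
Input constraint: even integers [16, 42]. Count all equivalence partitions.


Constraint: even integers in [16, 42]
Class 1: x < 16 — out-of-range invalid
Class 2: x in [16,42] but odd — wrong type invalid
Class 3: x in [16,42] and even — valid
Class 4: x > 42 — out-of-range invalid
Total equivalence classes: 4

4 equivalence classes


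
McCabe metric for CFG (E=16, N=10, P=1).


Formula: V(G) = E - N + 2P
V(G) = 16 - 10 + 2*1
V(G) = 6 + 2
V(G) = 8

8


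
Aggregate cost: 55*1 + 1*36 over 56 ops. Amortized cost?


Formula: Amortized cost = Total cost / Operations
Total cost = (55 * 1) + (1 * 36)
Total cost = 55 + 36 = 91
Amortized = 91 / 56 = 1.625

1.625


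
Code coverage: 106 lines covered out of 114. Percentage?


Coverage = covered / total * 100
Coverage = 106 / 114 * 100
Coverage = 92.98%

92.98%


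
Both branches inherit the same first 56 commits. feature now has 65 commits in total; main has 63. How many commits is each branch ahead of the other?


Common ancestor: commit #56
feature commits after divergence: 65 - 56 = 9
main commits after divergence: 63 - 56 = 7
feature is 9 commits ahead of main
main is 7 commits ahead of feature

feature ahead: 9, main ahead: 7


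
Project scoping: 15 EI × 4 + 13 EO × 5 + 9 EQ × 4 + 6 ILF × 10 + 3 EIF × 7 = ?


UFP = EI*4 + EO*5 + EQ*4 + ILF*10 + EIF*7
UFP = 15*4 + 13*5 + 9*4 + 6*10 + 3*7
UFP = 60 + 65 + 36 + 60 + 21
UFP = 242

242


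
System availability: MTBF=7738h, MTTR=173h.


Availability = MTBF / (MTBF + MTTR)
Availability = 7738 / (7738 + 173)
Availability = 7738 / 7911
Availability = 97.8132%

97.8132%


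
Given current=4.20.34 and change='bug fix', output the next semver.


Current: 4.20.34
Change category: 'bug fix' → patch bump
SemVer rule: patch bump → increment PATCH (MAJOR and MINOR unchanged)
New: 4.20.35

4.20.35


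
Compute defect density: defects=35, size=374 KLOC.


Defect density = defects / KLOC
Defect density = 35 / 374
Defect density = 0.094 defects/KLOC

0.094 defects/KLOC


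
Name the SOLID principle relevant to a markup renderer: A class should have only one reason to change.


This describes the Single Responsibility Principle (SRP)

Single Responsibility Principle (SRP)


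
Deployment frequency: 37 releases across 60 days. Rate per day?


Formula: deployments per day = releases / days
= 37 / 60
= 0.617 deploys/day
(equivalently, 4.32 deploys/week)

0.617 deploys/day


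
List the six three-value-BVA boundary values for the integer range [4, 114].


Range: [4, 114]
Boundaries: just below min, min, min+1, max-1, max, just above max
Values: [3, 4, 5, 113, 114, 115]

[3, 4, 5, 113, 114, 115]


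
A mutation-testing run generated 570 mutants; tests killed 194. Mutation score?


Mutation score = killed / total * 100
Mutation score = 194 / 570 * 100
Mutation score = 34.04%

34.04%


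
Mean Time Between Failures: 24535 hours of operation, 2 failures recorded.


Formula: MTBF = Total operating time / Number of failures
MTBF = 24535 / 2
MTBF = 12267.5 hours

12267.5 hours


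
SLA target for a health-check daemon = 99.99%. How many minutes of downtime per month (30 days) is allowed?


Formula: allowed downtime = period * (100 - SLA) / 100
Period (month (30 days)) = 43200 minutes
Unavailability fraction = (100 - 99.99) / 100
Allowed downtime = 43200 * (100 - 99.99) / 100
Allowed downtime = 4.32 minutes

4.32 minutes


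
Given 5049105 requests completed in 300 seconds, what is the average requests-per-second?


Formula: throughput = requests / seconds
throughput = 5049105 / 300
throughput = 16830.35 requests/second

16830.35 requests/second


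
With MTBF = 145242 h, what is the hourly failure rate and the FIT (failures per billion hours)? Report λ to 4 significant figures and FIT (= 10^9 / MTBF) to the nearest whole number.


Formula: λ = 1 / MTBF; FIT = λ × 1e9 = 1e9 / MTBF
λ = 1 / 145242 ≈ 6.885e-06 failures/hour
FIT = 1e9 / 145242 ≈ 6885 failures per 1e9 hours (nearest whole number)

λ = 6.885e-06 /h, FIT = 6885


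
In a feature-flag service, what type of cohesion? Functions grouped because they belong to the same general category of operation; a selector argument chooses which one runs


Reasoning: Grouped by category of activity, not by data or sequence
Type: Logical cohesion

Logical cohesion


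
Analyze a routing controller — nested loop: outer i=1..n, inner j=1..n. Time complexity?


Reasoning: n iterations times n iterations
Complexity: O(n^2)

O(n^2)


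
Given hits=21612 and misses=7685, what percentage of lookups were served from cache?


Formula: hit rate = hits / (hits + misses) * 100
hit rate = 21612 / (21612 + 7685) * 100
hit rate = 21612 / 29297 * 100
hit rate = 73.77%

73.77%


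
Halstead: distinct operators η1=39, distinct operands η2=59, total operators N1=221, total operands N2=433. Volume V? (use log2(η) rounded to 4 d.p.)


Formula: V = N * log2(η), where N = N1 + N2 and η = η1 + η2
η = 39 + 59 = 98
N = 221 + 433 = 654
log2(98) ≈ 6.6147
V = 654 * 6.6147 = 4326.01

4326.01


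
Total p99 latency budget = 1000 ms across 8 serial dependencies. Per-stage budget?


Formula: per_stage = total_budget / stages
per_stage = 1000 / 8
per_stage = 125.0 ms

125.0 ms


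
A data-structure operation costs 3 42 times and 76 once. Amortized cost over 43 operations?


Formula: Amortized cost = Total cost / Operations
Total cost = (42 * 3) + (1 * 76)
Total cost = 126 + 76 = 202
Amortized = 202 / 43 = 4.6977

4.6977


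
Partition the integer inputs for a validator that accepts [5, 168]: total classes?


Valid range: [5, 168]
Class 1: x < 5 — invalid
Class 2: 5 ≤ x ≤ 168 — valid
Class 3: x > 168 — invalid
Total equivalence classes: 3

3 equivalence classes


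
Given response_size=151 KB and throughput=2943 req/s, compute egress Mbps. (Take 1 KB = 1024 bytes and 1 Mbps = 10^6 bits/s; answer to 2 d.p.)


Formula: Mbps = payload_bytes * RPS * 8 / 1e6
Payload per request = 151 KB = 151 * 1024 = 154624 bytes
Total bytes/sec = 154624 * 2943 = 455058432
Total bits/sec = 455058432 * 8 = 3640467456
Mbps = 3640467456 / 1e6 = 3640.47

3640.47 Mbps


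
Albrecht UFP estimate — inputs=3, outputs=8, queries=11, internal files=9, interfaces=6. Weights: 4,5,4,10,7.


UFP = EI*4 + EO*5 + EQ*4 + ILF*10 + EIF*7
UFP = 3*4 + 8*5 + 11*4 + 9*10 + 6*7
UFP = 12 + 40 + 44 + 90 + 42
UFP = 228

228


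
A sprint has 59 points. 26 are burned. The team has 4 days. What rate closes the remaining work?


Formula: Required rate = Remaining points / Days left
Remaining = 59 - 26 = 33 points
Required rate = 33 / 4 = 8.25 points/day

8.25 points/day


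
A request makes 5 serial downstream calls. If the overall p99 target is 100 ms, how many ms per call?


Formula: per_stage = total_budget / stages
per_stage = 100 / 5
per_stage = 20.0 ms

20.0 ms


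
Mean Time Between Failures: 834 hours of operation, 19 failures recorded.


Formula: MTBF = Total operating time / Number of failures
MTBF = 834 / 19
MTBF = 43.89 hours

43.89 hours


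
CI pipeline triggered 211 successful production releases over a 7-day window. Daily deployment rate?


Formula: deployments per day = releases / days
= 211 / 7
= 30.143 deploys/day
(equivalently, 211.0 deploys/week)

30.143 deploys/day


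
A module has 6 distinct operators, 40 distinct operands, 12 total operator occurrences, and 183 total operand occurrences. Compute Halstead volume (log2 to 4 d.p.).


Formula: V = N * log2(η), where N = N1 + N2 and η = η1 + η2
η = 6 + 40 = 46
N = 12 + 183 = 195
log2(46) ≈ 5.5236
V = 195 * 5.5236 = 1077.10

1077.10


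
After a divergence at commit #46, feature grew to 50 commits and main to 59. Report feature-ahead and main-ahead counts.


Common ancestor: commit #46
feature commits after divergence: 50 - 46 = 4
main commits after divergence: 59 - 46 = 13
feature is 4 commits ahead of main
main is 13 commits ahead of feature

feature ahead: 4, main ahead: 13


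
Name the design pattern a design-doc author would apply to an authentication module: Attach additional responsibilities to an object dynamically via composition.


This matches the Decorator pattern

Decorator


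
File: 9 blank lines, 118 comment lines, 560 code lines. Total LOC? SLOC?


Total LOC = blank + comment + code
Total LOC = 9 + 118 + 560 = 687
SLOC (source only) = code = 560

Total LOC: 687, SLOC: 560


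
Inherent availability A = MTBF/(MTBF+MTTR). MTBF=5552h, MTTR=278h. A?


Availability = MTBF / (MTBF + MTTR)
Availability = 5552 / (5552 + 278)
Availability = 5552 / 5830
Availability = 95.2316%

95.2316%


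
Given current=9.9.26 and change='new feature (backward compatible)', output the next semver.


Current: 9.9.26
Change category: 'new feature (backward compatible)' → minor bump
SemVer rule: minor bump → increment MINOR, reset PATCH to 0 (MAJOR unchanged)
New: 9.10.0

9.10.0


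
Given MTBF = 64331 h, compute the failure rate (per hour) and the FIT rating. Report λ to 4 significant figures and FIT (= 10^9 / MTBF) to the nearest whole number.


Formula: λ = 1 / MTBF; FIT = λ × 1e9 = 1e9 / MTBF
λ = 1 / 64331 ≈ 1.554e-05 failures/hour
FIT = 1e9 / 64331 ≈ 15545 failures per 1e9 hours (nearest whole number)

λ = 1.554e-05 /h, FIT = 15545


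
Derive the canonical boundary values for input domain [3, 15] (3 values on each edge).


Range: [3, 15]
Boundaries: just below min, min, min+1, max-1, max, just above max
Values: [2, 3, 4, 14, 15, 16]

[2, 3, 4, 14, 15, 16]


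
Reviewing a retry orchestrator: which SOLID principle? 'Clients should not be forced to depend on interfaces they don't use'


This describes the Interface Segregation Principle (ISP)

Interface Segregation Principle (ISP)


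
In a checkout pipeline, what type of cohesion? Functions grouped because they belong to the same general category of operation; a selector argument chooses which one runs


Reasoning: Grouped by category of activity, not by data or sequence
Type: Logical cohesion

Logical cohesion


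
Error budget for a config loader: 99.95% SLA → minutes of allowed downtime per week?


Formula: allowed downtime = period * (100 - SLA) / 100
Period (week) = 10080 minutes
Unavailability fraction = (100 - 99.95) / 100
Allowed downtime = 10080 * (100 - 99.95) / 100
Allowed downtime = 5.04 minutes

5.04 minutes


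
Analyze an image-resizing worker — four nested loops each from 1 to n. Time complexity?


Reasoning: four levels of nesting
Complexity: O(n^4)

O(n^4)


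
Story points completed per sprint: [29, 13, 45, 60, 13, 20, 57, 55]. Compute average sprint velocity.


Formula: Avg velocity = Total points / Number of sprints
Points: [29, 13, 45, 60, 13, 20, 57, 55]
Sum = 29 + 13 + 45 + 60 + 13 + 20 + 57 + 55 = 292
Avg velocity = 292 / 8 = 36.5 points/sprint

36.5 points/sprint


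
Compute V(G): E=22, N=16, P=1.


Formula: V(G) = E - N + 2P
V(G) = 22 - 16 + 2*1
V(G) = 6 + 2
V(G) = 8

8


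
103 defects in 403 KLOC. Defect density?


Defect density = defects / KLOC
Defect density = 103 / 403
Defect density = 0.256 defects/KLOC

0.256 defects/KLOC


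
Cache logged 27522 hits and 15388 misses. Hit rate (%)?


Formula: hit rate = hits / (hits + misses) * 100
hit rate = 27522 / (27522 + 15388) * 100
hit rate = 27522 / 42910 * 100
hit rate = 64.14%

64.14%


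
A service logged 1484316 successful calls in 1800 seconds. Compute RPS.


Formula: throughput = requests / seconds
throughput = 1484316 / 1800
throughput = 824.62 requests/second

824.62 requests/second


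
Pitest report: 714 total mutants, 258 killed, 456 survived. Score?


Mutation score = killed / total * 100
Mutation score = 258 / 714 * 100
Mutation score = 36.13%

36.13%


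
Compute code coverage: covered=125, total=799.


Coverage = covered / total * 100
Coverage = 125 / 799 * 100
Coverage = 15.64%

15.64%


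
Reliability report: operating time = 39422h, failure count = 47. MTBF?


Formula: MTBF = Total operating time / Number of failures
MTBF = 39422 / 47
MTBF = 838.77 hours

838.77 hours


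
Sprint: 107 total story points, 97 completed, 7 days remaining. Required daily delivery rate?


Formula: Required rate = Remaining points / Days left
Remaining = 107 - 97 = 10 points
Required rate = 10 / 7 = 1.43 points/day

1.43 points/day


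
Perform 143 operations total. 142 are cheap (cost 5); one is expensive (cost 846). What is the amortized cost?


Formula: Amortized cost = Total cost / Operations
Total cost = (142 * 5) + (1 * 846)
Total cost = 710 + 846 = 1556
Amortized = 1556 / 143 = 10.8811

10.8811


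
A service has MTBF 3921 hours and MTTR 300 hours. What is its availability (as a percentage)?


Availability = MTBF / (MTBF + MTTR)
Availability = 3921 / (3921 + 300)
Availability = 3921 / 4221
Availability = 92.8927%

92.8927%


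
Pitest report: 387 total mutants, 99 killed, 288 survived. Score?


Mutation score = killed / total * 100
Mutation score = 99 / 387 * 100
Mutation score = 25.58%

25.58%


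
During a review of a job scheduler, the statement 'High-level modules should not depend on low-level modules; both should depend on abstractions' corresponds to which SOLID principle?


This describes the Dependency Inversion Principle (DIP)

Dependency Inversion Principle (DIP)


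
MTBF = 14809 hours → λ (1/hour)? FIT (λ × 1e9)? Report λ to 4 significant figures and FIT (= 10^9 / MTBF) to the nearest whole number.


Formula: λ = 1 / MTBF; FIT = λ × 1e9 = 1e9 / MTBF
λ = 1 / 14809 ≈ 6.753e-05 failures/hour
FIT = 1e9 / 14809 ≈ 67527 failures per 1e9 hours (nearest whole number)

λ = 6.753e-05 /h, FIT = 67527


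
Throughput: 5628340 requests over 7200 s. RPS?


Formula: throughput = requests / seconds
throughput = 5628340 / 7200
throughput = 781.71 requests/second

781.71 requests/second


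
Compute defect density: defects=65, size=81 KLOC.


Defect density = defects / KLOC
Defect density = 65 / 81
Defect density = 0.802 defects/KLOC

0.802 defects/KLOC


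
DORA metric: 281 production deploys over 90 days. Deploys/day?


Formula: deployments per day = releases / days
= 281 / 90
= 3.122 deploys/day
(equivalently, 21.86 deploys/week)

3.122 deploys/day


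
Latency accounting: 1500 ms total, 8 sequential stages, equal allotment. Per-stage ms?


Formula: per_stage = total_budget / stages
per_stage = 1500 / 8
per_stage = 187.5 ms

187.5 ms


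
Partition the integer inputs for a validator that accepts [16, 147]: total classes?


Valid range: [16, 147]
Class 1: x < 16 — invalid
Class 2: 16 ≤ x ≤ 147 — valid
Class 3: x > 147 — invalid
Total equivalence classes: 3

3 equivalence classes


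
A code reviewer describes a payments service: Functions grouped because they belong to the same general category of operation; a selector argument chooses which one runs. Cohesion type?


Reasoning: Grouped by category of activity, not by data or sequence
Type: Logical cohesion

Logical cohesion


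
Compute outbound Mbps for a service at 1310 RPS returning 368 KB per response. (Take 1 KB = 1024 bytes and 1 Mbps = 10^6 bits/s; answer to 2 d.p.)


Formula: Mbps = payload_bytes * RPS * 8 / 1e6
Payload per request = 368 KB = 368 * 1024 = 376832 bytes
Total bytes/sec = 376832 * 1310 = 493649920
Total bits/sec = 493649920 * 8 = 3949199360
Mbps = 3949199360 / 1e6 = 3949.2

3949.2 Mbps


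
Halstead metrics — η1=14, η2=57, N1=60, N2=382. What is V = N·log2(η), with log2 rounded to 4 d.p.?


Formula: V = N * log2(η), where N = N1 + N2 and η = η1 + η2
η = 14 + 57 = 71
N = 60 + 382 = 442
log2(71) ≈ 6.1497
V = 442 * 6.1497 = 2718.17

2718.17


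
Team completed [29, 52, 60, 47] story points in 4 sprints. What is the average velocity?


Formula: Avg velocity = Total points / Number of sprints
Points: [29, 52, 60, 47]
Sum = 29 + 52 + 60 + 47 = 188
Avg velocity = 188 / 4 = 47.0 points/sprint

47.0 points/sprint


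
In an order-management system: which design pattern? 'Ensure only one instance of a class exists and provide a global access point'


This matches the Singleton pattern

Singleton


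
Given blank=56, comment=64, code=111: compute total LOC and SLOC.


Total LOC = blank + comment + code
Total LOC = 56 + 64 + 111 = 231
SLOC (source only) = code = 111

Total LOC: 231, SLOC: 111


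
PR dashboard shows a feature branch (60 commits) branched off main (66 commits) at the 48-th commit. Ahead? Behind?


Common ancestor: commit #48
feature commits after divergence: 60 - 48 = 12
main commits after divergence: 66 - 48 = 18
feature is 12 commits ahead of main
main is 18 commits ahead of feature

feature ahead: 12, main ahead: 18


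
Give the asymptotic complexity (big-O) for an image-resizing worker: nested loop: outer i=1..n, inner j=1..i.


Reasoning: triangle: n(n+1)/2 ~ n^2/2
Complexity: O(n^2)

O(n^2)


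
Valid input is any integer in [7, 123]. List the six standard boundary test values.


Range: [7, 123]
Boundaries: just below min, min, min+1, max-1, max, just above max
Values: [6, 7, 8, 122, 123, 124]

[6, 7, 8, 122, 123, 124]


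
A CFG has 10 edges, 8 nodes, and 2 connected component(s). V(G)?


Formula: V(G) = E - N + 2P
V(G) = 10 - 8 + 2*2
V(G) = 2 + 4
V(G) = 6

6


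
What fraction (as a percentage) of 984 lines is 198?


Coverage = covered / total * 100
Coverage = 198 / 984 * 100
Coverage = 20.12%

20.12%


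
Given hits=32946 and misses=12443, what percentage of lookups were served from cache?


Formula: hit rate = hits / (hits + misses) * 100
hit rate = 32946 / (32946 + 12443) * 100
hit rate = 32946 / 45389 * 100
hit rate = 72.59%

72.59%


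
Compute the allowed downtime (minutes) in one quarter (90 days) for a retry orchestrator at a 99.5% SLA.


Formula: allowed downtime = period * (100 - SLA) / 100
Period (quarter (90 days)) = 129600 minutes
Unavailability fraction = (100 - 99.5) / 100
Allowed downtime = 129600 * (100 - 99.5) / 100
Allowed downtime = 648.0 minutes

648.0 minutes
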